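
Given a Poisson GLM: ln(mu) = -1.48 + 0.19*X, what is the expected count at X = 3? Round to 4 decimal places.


Compute eta = -1.48 + 0.19 * 3 = -0.9100.
Apply inverse link: mu = e^-0.9100 = 0.4025.

0.4025


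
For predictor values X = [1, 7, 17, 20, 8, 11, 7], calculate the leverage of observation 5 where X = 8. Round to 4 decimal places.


n = 7, xbar = 10.1429.
SXX = sum((xi - xbar)^2) = 252.8571.
h = 1/7 + (8 - 10.1429)^2 / 252.8571 = 0.1610.

0.1610


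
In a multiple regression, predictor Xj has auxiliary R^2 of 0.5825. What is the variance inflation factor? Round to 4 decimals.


VIF = 1 / (1 - 0.5825).
= 1 / 0.4175 = 2.3952.

2.3952


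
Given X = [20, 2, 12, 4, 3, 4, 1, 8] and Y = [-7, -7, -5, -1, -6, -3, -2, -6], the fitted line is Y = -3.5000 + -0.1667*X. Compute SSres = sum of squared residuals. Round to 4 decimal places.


Compute predicted values, then residuals = yi - yhat_i.
Residuals: [-0.1660, -3.1666, 0.5004, 3.1668, -1.9999, 1.1668, 1.6667, -1.1664].
SSres = sum(residual^2) = 29.8333.

29.8333


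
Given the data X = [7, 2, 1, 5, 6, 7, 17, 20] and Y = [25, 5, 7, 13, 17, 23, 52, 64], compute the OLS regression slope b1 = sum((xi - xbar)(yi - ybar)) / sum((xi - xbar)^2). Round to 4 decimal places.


First compute the means: xbar = 8.1250, ybar = 25.7500.
Then S_xx = sum((xi - xbar)^2) = 324.8750.
S_xy = sum((xi - xbar)(yi - ybar)) = 1010.2500.
b1 = S_xy / S_xx = 1010.2500 / 324.8750 = 3.1097.

3.1097


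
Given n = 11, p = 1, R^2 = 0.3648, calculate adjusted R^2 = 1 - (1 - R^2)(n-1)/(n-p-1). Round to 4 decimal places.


Using the formula:
(1 - 0.3648) = 0.6352.
Multiply by 10/9: 0.6352 * 10 = 6.3520, then 6.3520 / 9 = 0.7058.
Adj R^2 = 1 - 0.7058 = 0.2942.

0.2942


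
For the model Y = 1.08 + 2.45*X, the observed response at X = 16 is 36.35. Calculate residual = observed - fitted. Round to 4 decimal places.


Fitted value at X = 16 is yhat = 1.08 + 2.45*16 = 40.2800.
Residual = 36.35 - 40.2800 = -3.9300.

-3.9300


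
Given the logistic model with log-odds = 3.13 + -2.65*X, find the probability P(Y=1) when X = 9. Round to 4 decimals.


Compute z = 3.13 + (-2.65)(9) = -20.7200.
exp(-z) = 996739490.0984.
P = 1/(1 + 996739490.0984) = 0.0000.

0.0000


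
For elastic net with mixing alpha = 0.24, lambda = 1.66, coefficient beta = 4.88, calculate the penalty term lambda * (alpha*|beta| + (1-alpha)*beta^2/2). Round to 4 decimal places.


alpha * |beta| = 0.24 * 4.88 = 1.1712.
(1-alpha) * beta^2/2 = 0.76 * 23.8144/2 = 9.0495.
Total = 1.66 * (1.1712 + 9.0495) = 16.9663.

16.9663


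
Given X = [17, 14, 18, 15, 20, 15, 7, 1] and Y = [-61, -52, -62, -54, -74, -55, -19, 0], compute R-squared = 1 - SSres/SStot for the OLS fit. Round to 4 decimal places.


Fit the OLS line: b0 = 5.1777, b1 = -3.9105.
SSres = 31.6482.
SStot = 4280.8750.
R^2 = 1 - 31.6482/4280.8750 = 0.9926.

0.9926


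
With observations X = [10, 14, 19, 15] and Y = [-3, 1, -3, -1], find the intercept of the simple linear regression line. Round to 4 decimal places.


First find the slope: b1 = -0.0244.
Means: xbar = 14.5000, ybar = -1.5000.
b0 = ybar - b1 * xbar = -1.5000 - -0.0244 * 14.5000 = -1.1463.

-1.1463


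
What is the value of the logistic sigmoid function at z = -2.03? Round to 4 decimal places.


First, exp(2.0300) = 7.6141.
Then sigma(z) = 1/(1 + 7.6141) = 0.1161.

0.1161


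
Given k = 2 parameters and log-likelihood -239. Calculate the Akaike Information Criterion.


Compute:
2k = 2*2 = 4.
-2*loglik = -2*(-239) = 478.
AIC = 4 + 478 = 482.

482


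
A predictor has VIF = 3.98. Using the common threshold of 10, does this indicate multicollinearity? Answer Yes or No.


Compare VIF = 3.98 to the threshold of 10.
3.98 < 10, so the answer is No.

No


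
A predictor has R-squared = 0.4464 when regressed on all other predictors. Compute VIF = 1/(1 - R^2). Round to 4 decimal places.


Using VIF = 1/(1 - R^2_j):
1 - 0.4464 = 0.5536.
VIF = 1.8064.

1.8064


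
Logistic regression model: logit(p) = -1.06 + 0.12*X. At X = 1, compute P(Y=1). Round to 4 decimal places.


Linear predictor: z = -1.06 + 0.12 * 1 = -0.9400.
P = 1/(1 + exp(0.9400)) = 1/(1 + 2.5600) = 0.2809.

0.2809


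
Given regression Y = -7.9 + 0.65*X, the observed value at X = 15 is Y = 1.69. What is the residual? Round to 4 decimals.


Predicted = -7.9 + 0.65 * 15 = 1.8500.
Residual = 1.69 - 1.8500 = -0.1600.

-0.1600


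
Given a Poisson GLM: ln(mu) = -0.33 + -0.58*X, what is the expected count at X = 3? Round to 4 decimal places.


eta = -0.33 + -0.58 * 3 = -2.0700.
mu = exp(-2.0700) = 0.1262.

0.1262


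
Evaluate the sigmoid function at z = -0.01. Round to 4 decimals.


Compute exp(0.0100) = 1.0101.
Sigmoid = 1 / (1 + 1.0101) = 1 / 2.0101 = 0.4975.

0.4975


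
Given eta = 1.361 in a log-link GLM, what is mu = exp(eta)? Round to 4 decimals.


Apply the inverse link:
mu = e^1.361 = 3.9001.

3.9001


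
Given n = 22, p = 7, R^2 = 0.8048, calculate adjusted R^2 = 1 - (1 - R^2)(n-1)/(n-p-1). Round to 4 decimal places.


Using the formula:
(1 - 0.8048) = 0.1952.
Multiply by 21/14: 0.1952 * 21 = 4.0992, then 4.0992 / 14 = 0.2928.
Adj R^2 = 1 - 0.2928 = 0.7072.

0.7072


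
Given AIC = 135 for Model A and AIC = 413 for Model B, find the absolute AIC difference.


Compute |135 - 413| = 278.
Model A has the smaller AIC.

278


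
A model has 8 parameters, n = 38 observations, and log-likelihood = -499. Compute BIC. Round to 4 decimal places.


Compute k*ln(n) = 8*ln(38) = 8*3.637586 = 29.100688.
Then -2*loglik = 998.
BIC = 29.100688 + 998 = 1027.100688, which rounds to 1027.1007.

1027.1007


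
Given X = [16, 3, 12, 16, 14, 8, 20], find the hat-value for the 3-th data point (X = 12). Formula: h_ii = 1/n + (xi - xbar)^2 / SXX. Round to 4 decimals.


Mean of X: xbar = 12.7143.
SXX = 193.4286.
For X = 12: h = 1/7 + (12 - 12.7143)^2/193.4286 = 0.1455.

0.1455


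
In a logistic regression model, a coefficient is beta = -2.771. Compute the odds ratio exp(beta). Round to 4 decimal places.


Odds ratio = exp(beta) = exp(-2.771).
= 0.0626.

0.0626


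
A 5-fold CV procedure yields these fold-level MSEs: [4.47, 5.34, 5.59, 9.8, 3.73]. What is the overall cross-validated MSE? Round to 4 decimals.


Add all fold MSEs: 28.9300.
Divide by k = 5: 28.9300/5 = 5.7860.

5.7860


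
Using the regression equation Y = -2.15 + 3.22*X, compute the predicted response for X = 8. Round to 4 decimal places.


Substitute X = 8 into the equation:
Y = -2.15 + 3.22 * 8 = -2.15 + 25.7600 = 23.6100.

23.6100


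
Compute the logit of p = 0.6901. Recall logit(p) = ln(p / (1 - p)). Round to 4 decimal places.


The odds are p/(1-p) = 0.6901 / 0.3099 = 2.2268.
logit(p) = ln(2.2268) = 0.8006.

0.8006


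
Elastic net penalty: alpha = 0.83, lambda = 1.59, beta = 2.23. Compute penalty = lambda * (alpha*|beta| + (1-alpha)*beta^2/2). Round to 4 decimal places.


alpha * |beta| = 0.83 * 2.23 = 1.8509.
(1-alpha) * beta^2/2 = 0.17 * 4.9729/2 = 0.4227.
Total = 1.59 * (1.8509 + 0.4227) = 3.6150.

3.6150


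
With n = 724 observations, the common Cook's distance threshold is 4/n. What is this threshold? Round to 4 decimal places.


Using the rule of thumb:
Threshold = 4 / 724 = 0.0055.

0.0055


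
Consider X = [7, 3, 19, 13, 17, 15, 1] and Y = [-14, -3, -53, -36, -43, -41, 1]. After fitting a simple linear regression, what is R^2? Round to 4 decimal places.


Fit the OLS line: b0 = 5.2758, b1 = -3.0124.
SSres = 20.8111.
SStot = 2738.0000.
R^2 = 1 - 20.8111/2738.0000 = 0.9924.

0.9924


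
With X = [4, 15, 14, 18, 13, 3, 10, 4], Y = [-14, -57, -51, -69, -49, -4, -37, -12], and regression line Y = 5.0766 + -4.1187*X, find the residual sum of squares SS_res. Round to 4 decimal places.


For each point, residual = actual - predicted.
Residuals: [-2.6018, -0.2961, 1.5852, 0.0600, -0.5335, 3.2795, -0.8896, -0.6018].
Sum of squared residuals = 21.5668.

21.5668


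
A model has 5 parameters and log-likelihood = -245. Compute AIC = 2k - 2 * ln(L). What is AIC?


AIC = 2*5 - 2*(-245).
= 10 + 490 = 500.

500


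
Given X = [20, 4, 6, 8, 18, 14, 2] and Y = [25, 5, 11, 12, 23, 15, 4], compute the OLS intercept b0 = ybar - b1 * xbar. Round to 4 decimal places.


The slope is b1 = 1.1250.
Sample means are xbar = 10.2857 and ybar = 13.5714.
Intercept: b0 = 13.5714 - (1.1250)(10.2857) = 2.0000.

2.0000


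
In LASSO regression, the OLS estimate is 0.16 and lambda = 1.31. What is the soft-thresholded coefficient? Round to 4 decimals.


Check: |0.16| = 0.16 vs lambda = 1.31.
Since |beta| <= lambda, the coefficient is set to 0.
Soft-thresholded coefficient = 0.0000.

0.0000


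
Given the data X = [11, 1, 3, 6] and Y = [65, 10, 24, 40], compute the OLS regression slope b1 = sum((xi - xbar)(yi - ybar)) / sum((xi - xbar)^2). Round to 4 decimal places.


First compute the means: xbar = 5.2500, ybar = 34.7500.
Then S_xx = sum((xi - xbar)^2) = 56.7500.
S_xy = sum((xi - xbar)(yi - ybar)) = 307.2500.
b1 = S_xy / S_xx = 307.2500 / 56.7500 = 5.4141.

5.4141


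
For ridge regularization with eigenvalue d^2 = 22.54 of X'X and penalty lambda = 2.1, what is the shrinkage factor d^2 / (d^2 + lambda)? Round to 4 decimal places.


Denominator = d^2 + lambda = 22.54 + 2.1 = 24.6400.
Shrinkage = 22.54 / 24.6400 = 0.9148.

0.9148


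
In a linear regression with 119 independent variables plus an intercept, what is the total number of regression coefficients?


Total coefficients = number of predictors + 1 (for the intercept).
= 119 + 1 = 120.

120


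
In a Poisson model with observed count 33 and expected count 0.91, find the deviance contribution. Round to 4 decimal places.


First: ln(33/0.91) = 3.590818.
Then: 33 * 3.590818 = 118.496994.
y - mu = 33 - 0.91 = 32.09.
D = 2(118.496994 - 32.09) = 172.813988, which rounds to 172.8140.

172.8140


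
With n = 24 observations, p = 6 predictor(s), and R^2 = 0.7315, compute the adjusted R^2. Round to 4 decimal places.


Plug in: Adj R^2 = 1 - (1 - 0.7315) * 23/17.
= 1 - 0.2685 * 23/17
= 1 - 6.1755 / 17
= 1 - 0.3633 = 0.6367.

0.6367


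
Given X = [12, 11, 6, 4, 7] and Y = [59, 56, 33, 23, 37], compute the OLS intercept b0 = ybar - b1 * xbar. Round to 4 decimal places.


Compute b1 = 4.5435 from the OLS formula.
With xbar = 8.0000 and ybar = 41.6000, the intercept is:
b0 = 41.6000 - 4.5435 * 8.0000 = 5.2522.

5.2522


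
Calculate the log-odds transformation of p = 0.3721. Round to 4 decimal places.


The odds are p/(1-p) = 0.3721 / 0.6279 = 0.5926.
logit(p) = ln(0.5926) = -0.5232.

-0.5232


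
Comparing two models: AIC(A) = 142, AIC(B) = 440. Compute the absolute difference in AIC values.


Compute |142 - 440| = 298.
Model A has the smaller AIC.

298


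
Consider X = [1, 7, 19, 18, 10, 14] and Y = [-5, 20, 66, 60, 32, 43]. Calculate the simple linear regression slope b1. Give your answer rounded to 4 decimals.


First compute the means: xbar = 11.5000, ybar = 36.0000.
Then S_xx = sum((xi - xbar)^2) = 237.5000.
S_xy = sum((xi - xbar)(yi - ybar)) = 907.0000.
b1 = S_xy / S_xx = 907.0000 / 237.5000 = 3.8189.

3.8189


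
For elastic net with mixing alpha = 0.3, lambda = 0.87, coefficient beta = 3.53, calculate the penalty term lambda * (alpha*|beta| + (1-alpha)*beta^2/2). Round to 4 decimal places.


L1 component = 0.3 * |3.53| = 1.0590.
L2 component = 0.7 * 3.53^2 / 2 = 4.3613.
Penalty = 0.87 * (1.0590 + 4.3613) = 0.87 * 5.4203 = 4.7157.

4.7157


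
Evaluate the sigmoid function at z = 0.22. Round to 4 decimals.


First, exp(-0.2200) = 0.8025.
Then sigma(z) = 1/(1 + 0.8025) = 0.5548.

0.5548


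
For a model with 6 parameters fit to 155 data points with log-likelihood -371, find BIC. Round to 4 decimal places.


Compute k*ln(n) = 6*ln(155) = 6*5.043425 = 30.260550.
Then -2*loglik = 742.
BIC = 30.260550 + 742 = 772.260550, which rounds to 772.2606.

772.2606


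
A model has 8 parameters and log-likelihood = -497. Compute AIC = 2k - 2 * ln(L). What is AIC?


Compute:
2k = 2*8 = 16.
-2*loglik = -2*(-497) = 994.
AIC = 16 + 994 = 1010.

1010


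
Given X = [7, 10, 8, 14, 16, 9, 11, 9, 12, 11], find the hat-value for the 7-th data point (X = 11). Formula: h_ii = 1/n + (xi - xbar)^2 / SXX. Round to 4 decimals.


n = 10, xbar = 10.7000.
SXX = sum((xi - xbar)^2) = 68.1000.
h = 1/10 + (11 - 10.7000)^2 / 68.1000 = 0.1013.

0.1013


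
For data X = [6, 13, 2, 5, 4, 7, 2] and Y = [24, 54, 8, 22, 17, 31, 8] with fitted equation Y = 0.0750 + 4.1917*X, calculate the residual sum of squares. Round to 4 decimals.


Compute predicted values, then residuals = yi - yhat_i.
Residuals: [-1.2252, -0.5671, -0.4584, 0.9665, 0.1582, 1.5831, -0.4584].
SSres = sum(residual^2) = 5.7083.

5.7083


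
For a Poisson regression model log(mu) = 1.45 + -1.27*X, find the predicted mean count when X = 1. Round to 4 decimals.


eta = 1.45 + -1.27 * 1 = 0.1800.
mu = exp(0.1800) = 1.1972.

1.1972


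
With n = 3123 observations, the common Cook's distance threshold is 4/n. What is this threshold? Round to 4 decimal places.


The threshold is 4/n.
4/3123 = 0.0013.

0.0013


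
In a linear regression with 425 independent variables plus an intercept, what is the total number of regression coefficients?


Each predictor gets one coefficient, plus one intercept.
Total parameters = 425 + 1 = 426.

426


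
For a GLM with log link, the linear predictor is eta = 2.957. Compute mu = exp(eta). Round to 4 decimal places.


Apply the inverse link:
mu = e^2.957 = 19.2402.

19.2402


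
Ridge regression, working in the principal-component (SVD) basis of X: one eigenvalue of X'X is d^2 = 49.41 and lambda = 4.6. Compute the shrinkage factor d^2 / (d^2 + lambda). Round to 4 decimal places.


Compute the denominator: 49.41 + 4.6 = 54.0100.
Shrinkage factor = 49.41 / 54.0100 = 0.9148.

0.9148


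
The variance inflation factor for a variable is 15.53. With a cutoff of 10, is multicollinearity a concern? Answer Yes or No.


The threshold is 10.
VIF = 15.53 is >= 10.
Multicollinearity indication: Yes.

Yes


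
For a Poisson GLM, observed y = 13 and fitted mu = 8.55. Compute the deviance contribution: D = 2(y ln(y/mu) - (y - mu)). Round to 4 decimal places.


First: ln(13/8.55) = 0.419018.
Then: 13 * 0.419018 = 5.447234.
y - mu = 13 - 8.55 = 4.45.
D = 2(5.447234 - 4.45) = 1.994468, which rounds to 1.9945.

1.9945


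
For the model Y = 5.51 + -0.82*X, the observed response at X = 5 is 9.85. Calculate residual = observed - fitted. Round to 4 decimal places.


Predicted = 5.51 + -0.82 * 5 = 1.4100.
Residual = 9.85 - 1.4100 = 8.4400.

8.4400


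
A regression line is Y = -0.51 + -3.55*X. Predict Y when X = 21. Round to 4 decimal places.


Plug X = 21 into Y = -0.51 + -3.55*X:
Y = -0.51 + -74.5500 = -75.0600.

-75.0600


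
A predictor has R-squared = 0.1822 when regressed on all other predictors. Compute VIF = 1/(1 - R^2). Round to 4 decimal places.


Denominator: 1 - 0.1822 = 0.8178.
VIF = 1 / 0.8178 = 1.2228.

1.2228


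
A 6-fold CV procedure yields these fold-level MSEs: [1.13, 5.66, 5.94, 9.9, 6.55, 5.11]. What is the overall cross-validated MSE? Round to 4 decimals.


Total MSE across folds = 34.2900.
CV-MSE = 34.2900/6 = 5.7150.

5.7150


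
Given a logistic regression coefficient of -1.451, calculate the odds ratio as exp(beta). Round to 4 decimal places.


Odds ratio = exp(beta) = exp(-1.451).
= 0.2343.

0.2343


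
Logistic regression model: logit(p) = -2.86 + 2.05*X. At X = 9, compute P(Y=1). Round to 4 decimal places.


Compute z = -2.86 + (2.05)(9) = 15.5900.
exp(-z) = 0.0000.
P = 1/(1 + 0.0000) = 1.0000.

1.0000


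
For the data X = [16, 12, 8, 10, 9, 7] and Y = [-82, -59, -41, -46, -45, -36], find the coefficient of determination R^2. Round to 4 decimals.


Fit the OLS line: b0 = 1.2000, b1 = -5.1000.
SSres = 22.3000.
SStot = 1409.5000.
R^2 = 1 - 22.3000/1409.5000 = 0.9842.

0.9842


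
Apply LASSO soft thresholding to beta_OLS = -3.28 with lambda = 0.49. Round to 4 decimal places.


Absolute value: |-3.28| = 3.28.
Compare to lambda = 0.49.
Since |beta| > lambda, coefficient = sign(beta)*(|beta| - lambda) = -2.7900.

-2.7900


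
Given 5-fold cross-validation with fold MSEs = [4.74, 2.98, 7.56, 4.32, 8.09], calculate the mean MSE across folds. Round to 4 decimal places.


Sum of fold MSEs = 27.6900.
Average = 27.6900 / 5 = 5.5380.

5.5380


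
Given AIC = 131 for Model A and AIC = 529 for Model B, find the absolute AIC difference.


|AIC_A - AIC_B| = |131 - 529| = 398.
Model A is preferred (lower AIC).

398


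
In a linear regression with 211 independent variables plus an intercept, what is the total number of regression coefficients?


Total coefficients = number of predictors + 1 (for the intercept).
= 211 + 1 = 212.

212


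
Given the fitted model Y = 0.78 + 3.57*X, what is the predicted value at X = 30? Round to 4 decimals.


Predicted value:
Y = 0.78 + (3.57)(30) = 0.78 + 107.1000 = 107.8800.

107.8800


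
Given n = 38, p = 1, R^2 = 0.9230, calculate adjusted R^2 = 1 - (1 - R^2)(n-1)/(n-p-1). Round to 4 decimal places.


Adjusted R^2 = 1 - (1 - R^2) * (n-1)/(n-p-1).
(1 - R^2) = 0.0770.
(n-1)/(n-p-1) = 37/36.
(1 - R^2) * (n-1) = 0.0770 * 37 = 2.8490.
Divide by (n-p-1): 2.8490 / 36 = 0.0791.
Adj R^2 = 1 - 0.0791 = 0.9209.

0.9209


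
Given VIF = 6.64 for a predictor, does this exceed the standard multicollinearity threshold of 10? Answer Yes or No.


The threshold is 10.
VIF = 6.64 is < 10.
Multicollinearity indication: No.

No


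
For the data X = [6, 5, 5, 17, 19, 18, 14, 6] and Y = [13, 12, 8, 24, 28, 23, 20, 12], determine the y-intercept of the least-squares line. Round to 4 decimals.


First find the slope: b1 = 1.1055.
Means: xbar = 11.2500, ybar = 17.5000.
b0 = ybar - b1 * xbar = 17.5000 - 1.1055 * 11.2500 = 5.0626.

5.0626


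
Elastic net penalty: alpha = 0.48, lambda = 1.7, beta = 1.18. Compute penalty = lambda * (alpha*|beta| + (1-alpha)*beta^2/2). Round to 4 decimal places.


alpha * |beta| = 0.48 * 1.18 = 0.5664.
(1-alpha) * beta^2/2 = 0.52 * 1.3924/2 = 0.3620.
Total = 1.7 * (0.5664 + 0.3620) = 1.5783.

1.5783


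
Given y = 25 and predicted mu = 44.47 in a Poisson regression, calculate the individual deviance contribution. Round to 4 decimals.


First: ln(25/44.47) = -0.575939.
Then: 25 * -0.575939 = -14.398475.
y - mu = 25 - 44.47 = -19.47.
D = 2(-14.398475 - -19.47) = 10.143050, which rounds to 10.1431.

10.1431


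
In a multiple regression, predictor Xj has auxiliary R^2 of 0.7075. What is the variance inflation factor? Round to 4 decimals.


Using VIF = 1/(1 - R^2_j):
1 - 0.7075 = 0.2925.
VIF = 3.4188.

3.4188


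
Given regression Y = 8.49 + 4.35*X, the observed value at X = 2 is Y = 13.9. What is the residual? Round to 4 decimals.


Compute yhat = 8.49 + (4.35)(2) = 17.1900.
Residual = actual - predicted = 13.9 - 17.1900 = -3.2900.

-3.2900


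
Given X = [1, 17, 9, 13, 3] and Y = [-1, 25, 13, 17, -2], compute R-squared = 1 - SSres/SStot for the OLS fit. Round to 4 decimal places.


Fit the OLS line: b0 = -4.4196, b1 = 1.7232.
SSres = 15.0714.
SStot = 547.2000.
R^2 = 1 - 15.0714/547.2000 = 0.9725.

0.9725


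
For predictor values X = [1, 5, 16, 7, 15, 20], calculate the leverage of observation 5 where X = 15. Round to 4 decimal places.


Mean of X: xbar = 10.6667.
SXX = 273.3333.
For X = 15: h = 1/6 + (15 - 10.6667)^2/273.3333 = 0.2354.

0.2354


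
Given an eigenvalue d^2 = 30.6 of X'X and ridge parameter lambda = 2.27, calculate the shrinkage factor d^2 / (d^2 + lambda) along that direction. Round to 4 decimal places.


d^2 + lambda = 30.6 + 2.27 = 32.8700.
Shrinkage factor = 30.6/32.8700 = 0.9309.

0.9309


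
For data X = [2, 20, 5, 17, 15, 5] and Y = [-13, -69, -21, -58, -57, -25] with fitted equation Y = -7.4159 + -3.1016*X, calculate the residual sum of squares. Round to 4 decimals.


Predicted values from Y = -7.4159 + -3.1016*X.
Residuals: [0.6191, 0.4479, 1.9239, 2.1431, -3.0601, -2.0761].
SSres = 22.5526.

22.5526


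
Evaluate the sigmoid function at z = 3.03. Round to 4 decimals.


First, exp(-3.0300) = 0.0483.
Then sigma(z) = 1/(1 + 0.0483) = 0.9539.

0.9539


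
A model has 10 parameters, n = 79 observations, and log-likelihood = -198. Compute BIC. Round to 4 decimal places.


k * ln(n) = 10 * ln(79) = 10 * 4.369448 = 43.694480.
-2 * loglik = -2 * (-198) = 396.
BIC = 43.694480 + 396 = 439.694480, which rounds to 439.6945.

439.6945


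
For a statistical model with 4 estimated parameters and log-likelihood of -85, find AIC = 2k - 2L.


Compute:
2k = 2*4 = 8.
-2*loglik = -2*(-85) = 170.
AIC = 8 + 170 = 178.

178


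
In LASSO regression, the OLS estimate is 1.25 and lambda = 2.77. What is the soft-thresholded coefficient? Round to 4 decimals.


Check: |1.25| = 1.25 vs lambda = 2.77.
Since |beta| <= lambda, the coefficient is set to 0.
Soft-thresholded coefficient = 0.0000.

0.0000


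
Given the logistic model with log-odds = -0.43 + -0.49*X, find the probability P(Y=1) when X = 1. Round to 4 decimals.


Compute z = -0.43 + (-0.49)(1) = -0.9200.
exp(-z) = 2.5093.
P = 1/(1 + 2.5093) = 0.2850.

0.2850


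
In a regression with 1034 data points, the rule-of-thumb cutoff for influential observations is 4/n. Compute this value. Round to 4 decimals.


Using the rule of thumb:
Threshold = 4 / 1034 = 0.0039.

0.0039


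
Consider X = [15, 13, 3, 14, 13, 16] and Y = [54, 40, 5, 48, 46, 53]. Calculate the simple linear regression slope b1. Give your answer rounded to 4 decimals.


The sample means are xbar = 12.3333 and ybar = 41.0000.
Compute S_xx = 111.3333 and S_xy = 429.0000.
Slope b1 = S_xy / S_xx = 429.0000 / 111.3333 = 3.8533.

3.8533


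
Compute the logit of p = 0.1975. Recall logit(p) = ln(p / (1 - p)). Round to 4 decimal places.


1 - p = 0.8025.
p/(1-p) = 0.2461.
logit = ln(0.2461) = -1.4020.

-1.4020


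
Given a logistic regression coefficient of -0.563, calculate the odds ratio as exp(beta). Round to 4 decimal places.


The odds ratio is computed as:
OR = e^(-0.563) = 0.5695.

0.5695


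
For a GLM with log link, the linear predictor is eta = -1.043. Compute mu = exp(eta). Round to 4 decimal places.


Apply the inverse link:
mu = e^-1.043 = 0.3524.

0.3524


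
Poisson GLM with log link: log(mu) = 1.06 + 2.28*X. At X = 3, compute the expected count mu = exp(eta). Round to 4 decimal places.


Compute eta = 1.06 + 2.28 * 3 = 7.9000.
Apply inverse link: mu = e^7.9000 = 2697.2823.

2697.2823


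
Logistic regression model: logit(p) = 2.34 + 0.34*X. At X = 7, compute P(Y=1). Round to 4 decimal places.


z = 2.34 + 0.34 * 7 = 4.7200.
Sigmoid: P = 1 / (1 + exp(-4.7200)) = 0.9912.

0.9912


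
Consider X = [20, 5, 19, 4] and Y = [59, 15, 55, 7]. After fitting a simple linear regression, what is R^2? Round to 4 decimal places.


The fitted line is Y = -2.9558 + 3.0796*X.
SSres = 12.5664, SStot = 2156.0000.
R^2 = 1 - SSres/SStot = 0.9942.

0.9942


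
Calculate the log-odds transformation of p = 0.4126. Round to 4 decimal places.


1 - p = 0.5874.
p/(1-p) = 0.7024.
logit = ln(0.7024) = -0.3532.

-0.3532


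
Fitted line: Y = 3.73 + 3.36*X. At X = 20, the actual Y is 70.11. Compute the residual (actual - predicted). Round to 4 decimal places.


Compute yhat = 3.73 + (3.36)(20) = 70.9300.
Residual = actual - predicted = 70.11 - 70.9300 = -0.8200.

-0.8200


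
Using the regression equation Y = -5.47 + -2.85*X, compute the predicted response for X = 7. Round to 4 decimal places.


Substitute X = 7 into the equation:
Y = -5.47 + -2.85 * 7 = -5.47 + -19.9500 = -25.4200.

-25.4200


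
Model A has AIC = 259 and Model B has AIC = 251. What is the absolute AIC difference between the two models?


Compute |259 - 251| = 8.
Model B has the smaller AIC.

8


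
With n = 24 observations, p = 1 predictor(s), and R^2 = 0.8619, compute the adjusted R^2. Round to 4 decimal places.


Adjusted R^2 = 1 - (1 - R^2) * (n-1)/(n-p-1).
(1 - R^2) = 0.1381.
(n-1)/(n-p-1) = 23/22.
(1 - R^2) * (n-1) = 0.1381 * 23 = 3.1763.
Divide by (n-p-1): 3.1763 / 22 = 0.1444.
Adj R^2 = 1 - 0.1444 = 0.8556.

0.8556


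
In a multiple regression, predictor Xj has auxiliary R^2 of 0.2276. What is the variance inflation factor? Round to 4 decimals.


VIF = 1 / (1 - 0.2276).
= 1 / 0.7724 = 1.2947.

1.2947


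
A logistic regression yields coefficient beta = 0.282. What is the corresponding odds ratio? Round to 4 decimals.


exp(0.282) = 1.3258.
So the odds ratio is 1.3258.

1.3258


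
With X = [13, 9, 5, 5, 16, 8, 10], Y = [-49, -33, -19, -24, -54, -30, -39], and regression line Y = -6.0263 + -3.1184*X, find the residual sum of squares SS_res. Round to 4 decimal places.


Predicted values from Y = -6.0263 + -3.1184*X.
Residuals: [-2.4345, 1.0919, 2.6183, -2.3817, 1.9207, 0.9735, -1.7897].
SSres = 27.4868.

27.4868


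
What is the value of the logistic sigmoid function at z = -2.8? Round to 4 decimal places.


Compute exp(2.8000) = 16.4446.
Sigmoid = 1 / (1 + 16.4446) = 1 / 17.4446 = 0.0573.

0.0573


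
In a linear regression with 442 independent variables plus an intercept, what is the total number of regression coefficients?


Each predictor gets one coefficient, plus one intercept.
Total parameters = 442 + 1 = 443.

443


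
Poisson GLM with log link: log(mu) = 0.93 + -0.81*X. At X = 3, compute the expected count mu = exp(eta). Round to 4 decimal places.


Linear predictor: eta = 0.93 + (-0.81)(3) = -1.5000.
Expected count: mu = exp(-1.5000) = 0.2231.

0.2231


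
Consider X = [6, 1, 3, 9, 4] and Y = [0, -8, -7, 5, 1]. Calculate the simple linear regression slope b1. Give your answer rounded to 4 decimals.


Calculate xbar = 4.6000, ybar = -1.8000.
S_xx = 37.2000, S_xy = 61.4000.
Using b1 = S_xy / S_xx = 61.4000 / 37.2000, we get b1 = 1.6505.

1.6505


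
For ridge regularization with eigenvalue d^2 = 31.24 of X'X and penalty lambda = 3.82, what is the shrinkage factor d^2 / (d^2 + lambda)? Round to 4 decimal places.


Denominator = d^2 + lambda = 31.24 + 3.82 = 35.0600.
Shrinkage = 31.24 / 35.0600 = 0.8910.

0.8910


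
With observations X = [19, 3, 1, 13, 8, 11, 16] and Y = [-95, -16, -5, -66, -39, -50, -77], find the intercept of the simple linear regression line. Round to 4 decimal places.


The slope is b1 = -4.9080.
Sample means are xbar = 10.1429 and ybar = -49.7143.
Intercept: b0 = -49.7143 - (-4.9080)(10.1429) = 0.0668.

0.0668


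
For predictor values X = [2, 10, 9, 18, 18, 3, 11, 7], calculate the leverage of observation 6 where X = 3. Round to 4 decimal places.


n = 8, xbar = 9.7500.
SXX = sum((xi - xbar)^2) = 251.5000.
h = 1/8 + (3 - 9.7500)^2 / 251.5000 = 0.3062.

0.3062


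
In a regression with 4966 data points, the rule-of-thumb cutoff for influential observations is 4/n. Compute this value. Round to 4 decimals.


The threshold is 4/n.
4/4966 = 0.0008.

0.0008


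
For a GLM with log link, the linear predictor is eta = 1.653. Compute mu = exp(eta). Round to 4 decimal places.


Apply the inverse link:
mu = e^1.653 = 5.2226.

5.2226


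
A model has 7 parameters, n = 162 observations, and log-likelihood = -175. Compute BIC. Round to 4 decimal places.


Compute k*ln(n) = 7*ln(162) = 7*5.087596 = 35.613172.
Then -2*loglik = 350.
BIC = 35.613172 + 350 = 385.613172, which rounds to 385.6132.

385.6132


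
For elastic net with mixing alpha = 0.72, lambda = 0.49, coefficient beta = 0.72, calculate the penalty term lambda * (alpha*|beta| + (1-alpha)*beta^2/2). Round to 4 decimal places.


L1 component = 0.72 * |0.72| = 0.5184.
L2 component = 0.28 * 0.72^2 / 2 = 0.0726.
Penalty = 0.49 * (0.5184 + 0.0726) = 0.49 * 0.5910 = 0.2896.

0.2896


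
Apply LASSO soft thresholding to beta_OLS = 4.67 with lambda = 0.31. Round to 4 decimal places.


Absolute value: |4.67| = 4.67.
Compare to lambda = 0.31.
Since |beta| > lambda, coefficient = sign(beta)*(|beta| - lambda) = 4.3600.

4.3600


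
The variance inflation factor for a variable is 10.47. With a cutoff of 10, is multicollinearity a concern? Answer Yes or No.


The threshold is 10.
VIF = 10.47 is >= 10.
Multicollinearity indication: Yes.

Yes


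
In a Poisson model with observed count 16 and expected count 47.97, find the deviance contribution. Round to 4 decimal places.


First: ln(16/47.97) = -1.097987.
Then: 16 * -1.097987 = -17.567792.
y - mu = 16 - 47.97 = -31.97.
D = 2(-17.567792 - -31.97) = 28.804416, which rounds to 28.8044.

28.8044


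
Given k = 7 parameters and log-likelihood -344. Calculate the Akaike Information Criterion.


Compute:
2k = 2*7 = 14.
-2*loglik = -2*(-344) = 688.
AIC = 14 + 688 = 702.

702


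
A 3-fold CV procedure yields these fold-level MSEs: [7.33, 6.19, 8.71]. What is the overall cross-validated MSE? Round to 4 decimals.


Sum of fold MSEs = 22.2300.
Average = 22.2300 / 3 = 7.4100.

7.4100


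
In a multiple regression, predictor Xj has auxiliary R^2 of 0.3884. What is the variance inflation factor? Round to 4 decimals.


Using VIF = 1/(1 - R^2_j):
1 - 0.3884 = 0.6116.
VIF = 1.6351.

1.6351


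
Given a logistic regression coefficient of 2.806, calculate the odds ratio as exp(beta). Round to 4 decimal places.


exp(2.806) = 16.5436.
So the odds ratio is 16.5436.

16.5436


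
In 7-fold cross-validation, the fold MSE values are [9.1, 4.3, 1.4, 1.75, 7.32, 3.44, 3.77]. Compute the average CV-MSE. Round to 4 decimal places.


Sum of fold MSEs = 31.0800.
Average = 31.0800 / 7 = 4.4400.

4.4400


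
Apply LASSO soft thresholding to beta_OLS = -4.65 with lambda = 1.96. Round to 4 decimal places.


Absolute value: |-4.65| = 4.65.
Compare to lambda = 1.96.
Since |beta| > lambda, coefficient = sign(beta)*(|beta| - lambda) = -2.6900.

-2.6900


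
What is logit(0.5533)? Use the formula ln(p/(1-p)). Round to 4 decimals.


The odds are p/(1-p) = 0.5533 / 0.4467 = 1.2386.
logit(p) = ln(1.2386) = 0.2140.

0.2140


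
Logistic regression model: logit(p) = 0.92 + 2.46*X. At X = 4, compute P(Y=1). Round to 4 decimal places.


Compute z = 0.92 + (2.46)(4) = 10.7600.
exp(-z) = 0.0000.
P = 1/(1 + 0.0000) = 1.0000.

1.0000


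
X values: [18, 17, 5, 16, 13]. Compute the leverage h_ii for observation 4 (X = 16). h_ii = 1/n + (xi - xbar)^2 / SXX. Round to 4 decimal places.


n = 5, xbar = 13.8000.
SXX = sum((xi - xbar)^2) = 110.8000.
h = 1/5 + (16 - 13.8000)^2 / 110.8000 = 0.2437.

0.2437


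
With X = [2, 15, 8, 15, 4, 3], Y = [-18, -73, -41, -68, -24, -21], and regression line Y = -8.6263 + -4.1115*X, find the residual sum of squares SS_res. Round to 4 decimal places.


Compute predicted values, then residuals = yi - yhat_i.
Residuals: [-1.1507, -2.7012, 0.5183, 2.2988, 1.0723, -0.0392].
SSres = sum(residual^2) = 15.3251.

15.3251


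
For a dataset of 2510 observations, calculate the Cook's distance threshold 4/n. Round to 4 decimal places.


Cook's distance cutoff = 4/n = 4/2510.
= 0.0016.

0.0016


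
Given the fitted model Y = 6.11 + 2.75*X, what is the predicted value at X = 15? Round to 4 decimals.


Predicted value:
Y = 6.11 + (2.75)(15) = 6.11 + 41.2500 = 47.3600.

47.3600


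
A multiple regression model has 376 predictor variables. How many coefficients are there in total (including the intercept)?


Including the intercept, the model has 376 predictor coefficients + 1 intercept.
Total = 377.

377


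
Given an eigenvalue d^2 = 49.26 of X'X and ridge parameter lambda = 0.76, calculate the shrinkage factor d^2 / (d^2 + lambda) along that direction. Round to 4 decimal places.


d^2 + lambda = 49.26 + 0.76 = 50.0200.
Shrinkage factor = 49.26/50.0200 = 0.9848.

0.9848


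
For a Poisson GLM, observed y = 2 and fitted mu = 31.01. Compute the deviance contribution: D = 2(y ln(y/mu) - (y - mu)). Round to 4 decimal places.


y/mu = 2/31.01 = 0.064495 (approx.), and ln(2/31.01) = -2.741163.
y * ln(y/mu) = 2 * -2.741163 = -5.482326.
y - mu = -29.01.
D = 2 * (-5.482326 - -29.01) = 47.055348, which rounds to 47.0553.

47.0553


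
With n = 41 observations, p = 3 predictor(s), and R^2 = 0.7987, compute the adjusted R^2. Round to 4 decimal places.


Plug in: Adj R^2 = 1 - (1 - 0.7987) * 40/37.
= 1 - 0.2013 * 40/37
= 1 - 8.0520 / 37
= 1 - 0.2176 = 0.7824.

0.7824


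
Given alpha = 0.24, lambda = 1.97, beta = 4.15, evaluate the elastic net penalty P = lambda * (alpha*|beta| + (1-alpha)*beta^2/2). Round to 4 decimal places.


L1 component = 0.24 * |4.15| = 0.9960.
L2 component = 0.76 * 4.15^2 / 2 = 6.5446.
Penalty = 1.97 * (0.9960 + 6.5446) = 1.97 * 7.5406 = 14.8549.

14.8549


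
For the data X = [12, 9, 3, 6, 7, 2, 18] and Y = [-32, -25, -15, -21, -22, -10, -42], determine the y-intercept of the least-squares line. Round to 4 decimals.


First find the slope: b1 = -1.9148.
Means: xbar = 8.1429, ybar = -23.8571.
b0 = ybar - b1 * xbar = -23.8571 - -1.9148 * 8.1429 = -8.2648.

-8.2648


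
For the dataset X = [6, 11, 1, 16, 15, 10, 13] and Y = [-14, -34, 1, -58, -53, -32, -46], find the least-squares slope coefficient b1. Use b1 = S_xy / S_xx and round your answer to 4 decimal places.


First compute the means: xbar = 10.2857, ybar = -33.7143.
Then S_xx = sum((xi - xbar)^2) = 167.4286.
S_xy = sum((xi - xbar)(yi - ybar)) = -670.5714.
b1 = S_xy / S_xx = -670.5714 / 167.4286 = -4.0051.

-4.0051


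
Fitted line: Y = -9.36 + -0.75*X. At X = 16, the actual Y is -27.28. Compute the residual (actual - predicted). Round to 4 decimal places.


Fitted value at X = 16 is yhat = -9.36 + -0.75*16 = -21.3600.
Residual = -27.28 - -21.3600 = -5.9200.

-5.9200


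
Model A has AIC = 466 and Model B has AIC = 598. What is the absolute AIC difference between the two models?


|AIC_A - AIC_B| = |466 - 598| = 132.
Model A is preferred (lower AIC).

132


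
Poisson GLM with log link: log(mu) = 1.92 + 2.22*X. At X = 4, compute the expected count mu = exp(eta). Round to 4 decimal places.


eta = 1.92 + 2.22 * 4 = 10.8000.
mu = exp(10.8000) = 49020.8011.

49020.8011


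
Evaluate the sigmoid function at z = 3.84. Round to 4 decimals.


Compute exp(-3.8400) = 0.0215.
Sigmoid = 1 / (1 + 0.0215) = 1 / 1.0215 = 0.9790.

0.9790


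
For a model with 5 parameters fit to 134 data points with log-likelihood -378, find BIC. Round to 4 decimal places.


Compute k*ln(n) = 5*ln(134) = 5*4.897840 = 24.489200.
Then -2*loglik = 756.
BIC = 24.489200 + 756 = 780.489200, which rounds to 780.4892.

780.4892


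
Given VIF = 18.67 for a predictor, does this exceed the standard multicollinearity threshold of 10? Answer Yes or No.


The threshold is 10.
VIF = 18.67 is >= 10.
Multicollinearity indication: Yes.

Yes


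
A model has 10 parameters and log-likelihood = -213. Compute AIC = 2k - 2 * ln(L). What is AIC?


Compute:
2k = 2*10 = 20.
-2*loglik = -2*(-213) = 426.
AIC = 20 + 426 = 446.

446


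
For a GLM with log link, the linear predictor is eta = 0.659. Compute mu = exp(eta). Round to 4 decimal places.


mu = exp(eta) = exp(0.659).
= 1.9329.

1.9329


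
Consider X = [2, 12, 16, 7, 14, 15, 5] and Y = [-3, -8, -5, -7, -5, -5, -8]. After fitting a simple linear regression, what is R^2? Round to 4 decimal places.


The fitted line is Y = -5.8490 + -0.0008*X.
SSres = 20.8570, SStot = 20.8571.
R^2 = 1 - SSres/SStot = 0.0000.

0.0000


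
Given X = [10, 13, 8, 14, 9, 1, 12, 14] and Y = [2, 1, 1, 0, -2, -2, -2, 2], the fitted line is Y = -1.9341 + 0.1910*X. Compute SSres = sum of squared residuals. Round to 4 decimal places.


Predicted values from Y = -1.9341 + 0.1910*X.
Residuals: [2.0241, 0.4511, 1.4061, -0.7399, -1.7849, -0.2569, -2.3579, 1.2601].
SSres = 17.2245.

17.2245


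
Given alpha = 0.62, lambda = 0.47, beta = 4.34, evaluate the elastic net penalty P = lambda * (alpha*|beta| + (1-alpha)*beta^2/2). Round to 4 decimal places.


L1 component = 0.62 * |4.34| = 2.6908.
L2 component = 0.38 * 4.34^2 / 2 = 3.5788.
Penalty = 0.47 * (2.6908 + 3.5788) = 0.47 * 6.2696 = 2.9467.

2.9467


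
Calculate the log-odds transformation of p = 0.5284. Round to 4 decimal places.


Compute the odds: 0.5284/0.4716 = 1.1204.
Take the natural log: ln(1.1204) = 0.1137.

0.1137


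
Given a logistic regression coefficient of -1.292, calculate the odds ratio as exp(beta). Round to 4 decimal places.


exp(-1.292) = 0.2747.
So the odds ratio is 0.2747.

0.2747


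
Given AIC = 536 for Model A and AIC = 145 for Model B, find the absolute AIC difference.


Absolute difference = |536 - 145| = 391.
The model with lower AIC (B) is preferred.

391


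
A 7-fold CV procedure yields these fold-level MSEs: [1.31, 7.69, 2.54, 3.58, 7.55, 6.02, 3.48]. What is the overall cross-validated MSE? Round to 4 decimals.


Add all fold MSEs: 32.1700.
Divide by k = 7: 32.1700/7 = 4.5957.

4.5957


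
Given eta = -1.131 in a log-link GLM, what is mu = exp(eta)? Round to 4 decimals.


Apply the inverse link:
mu = e^-1.131 = 0.3227.

0.3227


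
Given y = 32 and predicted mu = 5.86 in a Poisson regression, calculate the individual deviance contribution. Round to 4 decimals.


First: ln(32/5.86) = 1.697586.
Then: 32 * 1.697586 = 54.322752.
y - mu = 32 - 5.86 = 26.14.
D = 2(54.322752 - 26.14) = 56.365504, which rounds to 56.3655.

56.3655


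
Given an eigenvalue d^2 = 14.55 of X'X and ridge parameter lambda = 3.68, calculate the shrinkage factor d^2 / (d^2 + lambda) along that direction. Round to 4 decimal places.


Compute the denominator: 14.55 + 3.68 = 18.2300.
Shrinkage factor = 14.55 / 18.2300 = 0.7981.

0.7981


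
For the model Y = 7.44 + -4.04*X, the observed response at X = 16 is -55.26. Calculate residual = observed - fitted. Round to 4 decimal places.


Compute yhat = 7.44 + (-4.04)(16) = -57.2000.
Residual = actual - predicted = -55.26 - -57.2000 = 1.9400.

1.9400


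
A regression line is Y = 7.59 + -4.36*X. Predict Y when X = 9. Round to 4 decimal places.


Plug X = 9 into Y = 7.59 + -4.36*X:
Y = 7.59 + -39.2400 = -31.6500.

-31.6500


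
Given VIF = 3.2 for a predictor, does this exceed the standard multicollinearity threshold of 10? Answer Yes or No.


Check: VIF = 3.2 vs threshold = 10.
Since 3.2 < 10, the answer is No.

No


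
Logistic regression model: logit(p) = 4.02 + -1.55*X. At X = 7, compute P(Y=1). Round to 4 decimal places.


z = 4.02 + -1.55 * 7 = -6.8300.
Sigmoid: P = 1 / (1 + exp(6.8300)) = 0.0011.

0.0011


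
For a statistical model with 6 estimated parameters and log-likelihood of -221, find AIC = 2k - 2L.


Compute:
2k = 2*6 = 12.
-2*loglik = -2*(-221) = 442.
AIC = 12 + 442 = 454.

454


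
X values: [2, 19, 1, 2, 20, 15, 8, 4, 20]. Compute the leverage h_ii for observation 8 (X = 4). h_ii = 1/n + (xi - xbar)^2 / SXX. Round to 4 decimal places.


n = 9, xbar = 10.1111.
SXX = sum((xi - xbar)^2) = 554.8889.
h = 1/9 + (4 - 10.1111)^2 / 554.8889 = 0.1784.

0.1784


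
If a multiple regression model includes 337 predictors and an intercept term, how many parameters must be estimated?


Total coefficients = number of predictors + 1 (for the intercept).
= 337 + 1 = 338.

338


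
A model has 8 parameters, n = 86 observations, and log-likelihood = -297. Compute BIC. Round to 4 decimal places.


ln(86) = 4.454347.
k * ln(n) = 8 * 4.454347 = 35.634776.
-2L = 594.
BIC = 35.634776 + 594 = 629.634776, which rounds to 629.6348.

629.6348


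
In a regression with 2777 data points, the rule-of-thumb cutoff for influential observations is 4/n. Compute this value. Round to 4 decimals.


The threshold is 4/n.
4/2777 = 0.0014.

0.0014


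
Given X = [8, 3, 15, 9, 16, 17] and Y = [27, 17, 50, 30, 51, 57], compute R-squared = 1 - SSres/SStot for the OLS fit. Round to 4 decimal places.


After computing the OLS fit (b0=5.9478, b1=2.8870):
SSres = 19.3739, SStot = 1297.3333.
R^2 = 1 - 19.3739/1297.3333 = 0.9851.

0.9851
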